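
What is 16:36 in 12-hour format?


Hour: 16
16 - 12 = 4 → PM

4:36 PM


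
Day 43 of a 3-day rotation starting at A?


Shift A

Shifts: A, B, C
Start: A (index 0)
Day 43: (0 + 43 - 1) mod 3
= 42 mod 3
= 0
Index 0 → shift A


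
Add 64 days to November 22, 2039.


Start: November 22, 2039
Add 64 days
November 22 → December 1: 30 - 22 + 1 = 9 days (64 - 9 = 55 left)
December 1 → January 1: 31 - 1 + 1 = 31 days (55 - 31 = 24 left)
January 1 + 24 = January 25, 2040

January 25, 2040


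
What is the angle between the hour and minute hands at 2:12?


Hour hand = 2×30 + 12×0.5 = 66.0°
Minute hand = 12×6 = 72°
Difference = |66.0 - 72| = 6.0°

6.0°


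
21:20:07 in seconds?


Hours: 21 × 3600 = 75600
Minutes: 20 × 60 = 1200
Seconds: 7
Total = 75600 + 1200 + 7 = 76807

76807 seconds


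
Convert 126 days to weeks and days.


18 weeks 0 days

Weeks: 126 ÷ 7 = 18 remainder 0


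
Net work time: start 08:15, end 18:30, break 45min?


9h 30m (570 minutes)

Total time = (18×60+30) - (8×60+15)
= 1110 - 495 = 615 min
Minus break: 615 - 45 = 570 min
= 9h 30m


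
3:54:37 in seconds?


14077 seconds

Hours: 3 × 3600 = 10800
Minutes: 54 × 60 = 3240
Seconds: 37
Total = 10800 + 3240 + 37 = 14077


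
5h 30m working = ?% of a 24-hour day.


Time: 330 minutes
Day: 1440 minutes
Percentage = (330/1440) × 100 ≈ 22.9%

22.9%


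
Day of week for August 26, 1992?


Wednesday

Zeller's congruence:
q=26, m=8, k=92, j=19
h = (26 + ⌊13×9/5⌋ + 92 + ⌊92/4⌋ + ⌊19/4⌋ - 2×19) mod 7
= (26 + 23 + 92 + 23 + 4 - 38) mod 7
= 130 mod 7 = 4
h=4 → Wednesday


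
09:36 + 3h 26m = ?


Start: 576 minutes from midnight
Add: 206 minutes
Total: 782 minutes
Hours: 782 ÷ 60 = 13 remainder 2

13:02


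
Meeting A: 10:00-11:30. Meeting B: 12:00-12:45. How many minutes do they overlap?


0 minutes

Meeting A: 600-690 (in minutes from midnight)
Meeting B: 720-765
Overlap start = max(600, 720) = 720
Overlap end = min(690, 765) = 690
Overlap = max(0, 690 - 720) = 0 min


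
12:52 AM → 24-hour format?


Input: 12:52 AM
12 AM → 00 (midnight)

00:52


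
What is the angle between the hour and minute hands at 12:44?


Hour hand (12 ≡ 0 on the dial): 0×30 + 44×0.5 = 22.0°
Minute hand = 44×6 = 264°
Difference = |22.0 - 264| = 242.0°
Since > 180°: 360 - 242.0 = 118.0°

118.0°


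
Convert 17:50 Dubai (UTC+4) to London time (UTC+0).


13:50

Time difference = UTC+0 - UTC+4 = -4 hours
New hour = (17 -4) mod 24
= 13 mod 24 = 13
Minutes unchanged → 13:50


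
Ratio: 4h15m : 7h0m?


Duration 1: 255 minutes
Duration 2: 420 minutes
Ratio = 255:420
GCD = 15
Simplified = 17:28
As a decimal: 17/28 ≈ 0.61

17:28 (0.61)


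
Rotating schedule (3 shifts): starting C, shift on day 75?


Shift B

Shifts: A, B, C
Start: C (index 2)
Day 75: (2 + 75 - 1) mod 3
= 76 mod 3
= 1
Index 1 → shift B


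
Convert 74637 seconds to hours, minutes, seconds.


20h 43m 57s

Hours: 74637 ÷ 3600 = 20 remainder 2637
Minutes: 2637 ÷ 60 = 43 remainder 57
Seconds: 57


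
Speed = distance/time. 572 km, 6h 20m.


90.3 km/h

Distance: 572 km
Time: 6h 20m = 380 min = 380/60 = 19/3 hours
Speed = 572 ÷ (19/3) = 572 × 3 / 19 = 1716/19 ≈ 90.3 km/h


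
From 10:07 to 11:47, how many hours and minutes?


End time in minutes: 11×60 + 47 = 707
Start time in minutes: 10×60 + 7 = 607
Difference = 707 - 607 = 100 minutes
= 1 hours 40 minutes

1h 40m


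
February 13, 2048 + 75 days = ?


April 28, 2048

Start: February 13, 2048
Add 75 days
February 13 → March 1: 29 - 13 + 1 = 17 days (75 - 17 = 58 left)
March 1 → April 1: 31 - 1 + 1 = 31 days (58 - 31 = 27 left)
April 1 + 27 = April 28, 2048


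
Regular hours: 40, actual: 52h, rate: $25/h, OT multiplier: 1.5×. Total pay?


$1450.00

Regular: 40h × $25 = $1000.00
Overtime: 52 - 40 = 12h
OT pay: 12h × $25 × 1.5 = $450.00
Total = $1000.00 + $450.00 = $1450.00


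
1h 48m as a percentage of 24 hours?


Total minutes: 1×60 + 48 = 108
Day = 24×60 = 1440 minutes
Fraction = 108/1440 = 0.0750
As a percentage: 108/1440 × 100 = 7.50%

0.0750 (7.50%)


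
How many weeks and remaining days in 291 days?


Weeks: 291 ÷ 7 = 41 remainder 4

41 weeks 4 days


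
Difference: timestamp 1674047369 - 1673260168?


Difference = 1674047369 - 1673260168 = 787201 seconds
In hours: 787201 / 3600 ≈ 218.7
In days: 787201 / 86400 ≈ 9.11

787201 seconds (218.7 hours / 9.11 days)


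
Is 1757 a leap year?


Rules: divisible by 4 AND (not by 100 OR by 400)
1757 ÷ 4 = 439 remainder 1 → not divisible by 4
Not divisible by 4 → not a leap year

No


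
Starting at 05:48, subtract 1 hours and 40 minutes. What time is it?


Start: 348 minutes from midnight
Subtract: 100 minutes
Remaining: 348 - 100 = 248
Hours: 4, Minutes: 8

04:08


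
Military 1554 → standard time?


Hour: 15
15 - 12 = 3 → PM

3:54 PM


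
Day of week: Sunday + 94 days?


Start: Sunday (index 6)
(6 + 94) mod 7
= 100 mod 7
= 2
Index 2 → Wednesday

Wednesday


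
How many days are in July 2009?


Month: July (month 7)
July has 31 days

31 days


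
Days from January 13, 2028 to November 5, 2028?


From January 13, 2028 to November 5, 2028
Rest of January 2028: 31 - 13 = 18
Full months: February 2028 29, March 31, April 30, May 31, June 30, July 31, August 31, September 30, October 31
Days into November 2028: 5
Total = 18 + 29 + 31 + 30 + 31 + 30 + 31 + 31 + 30 + 31 + 5 = 297 days

297 days


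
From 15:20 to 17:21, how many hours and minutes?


End time in minutes: 17×60 + 21 = 1041
Start time in minutes: 15×60 + 20 = 920
Difference = 1041 - 920 = 121 minutes
= 2 hours 1 minutes

2h 1m


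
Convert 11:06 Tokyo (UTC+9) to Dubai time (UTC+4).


06:06

Time difference = UTC+4 - UTC+9 = -5 hours
New hour = (11 -5) mod 24
= 6 mod 24 = 6
Minutes unchanged → 06:06


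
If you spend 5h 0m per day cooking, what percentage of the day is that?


20.8%

Time: 300 minutes
Day: 1440 minutes
Percentage = (300/1440) × 100 ≈ 20.8%


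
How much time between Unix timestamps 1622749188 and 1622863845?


Difference = 1622863845 - 1622749188 = 114657 seconds
In hours: 114657 / 3600 ≈ 31.8
In days: 114657 / 86400 ≈ 1.33

114657 seconds (31.8 hours / 1.33 days)


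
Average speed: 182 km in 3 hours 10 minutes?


57.5 km/h

Distance: 182 km
Time: 3h 10m = 190 min = 190/60 = 19/6 hours
Speed = 182 ÷ (19/6) = 182 × 6 / 19 = 1092/19 ≈ 57.5 km/h


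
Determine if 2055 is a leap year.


Rules: divisible by 4 AND (not by 100 OR by 400)
2055 ÷ 4 = 513 remainder 3 → not divisible by 4
Not divisible by 4 → not a leap year

No


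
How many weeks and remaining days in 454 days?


64 weeks 6 days

Weeks: 454 ÷ 7 = 64 remainder 6


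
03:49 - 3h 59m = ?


23:50

Start: 229 minutes from midnight
Subtract: 239 minutes
Remaining: 229 - 239 = -10
Negative → add 24×60 = 1430
Hours: 23, Minutes: 50


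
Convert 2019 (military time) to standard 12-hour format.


8:19 PM

Hour: 20
20 - 12 = 8 → PM


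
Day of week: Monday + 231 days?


Monday

Start: Monday (index 0)
(0 + 231) mod 7
= 231 mod 7
= 0
Index 0 → Monday


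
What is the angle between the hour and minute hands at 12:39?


145.5°

Hour hand (12 ≡ 0 on the dial): 0×30 + 39×0.5 = 19.5°
Minute hand = 39×6 = 234°
Difference = |19.5 - 234| = 214.5°
Since > 180°: 360 - 214.5 = 145.5°


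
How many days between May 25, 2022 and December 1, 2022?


From May 25, 2022 to December 1, 2022
Rest of May 2022: 31 - 25 = 6
Full months: June 30, July 31, August 31, September 30, October 31, November 30
Days into December 2022: 1
Total = 6 + 30 + 31 + 31 + 30 + 31 + 30 + 1 = 190 days

190 days


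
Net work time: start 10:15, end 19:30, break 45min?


Total time = (19×60+30) - (10×60+15)
= 1170 - 615 = 555 min
Minus break: 555 - 45 = 510 min
= 8h 30m

8h 30m (510 minutes)


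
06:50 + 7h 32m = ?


Start: 410 minutes from midnight
Add: 452 minutes
Total: 862 minutes
Hours: 862 ÷ 60 = 14 remainder 22

14:22


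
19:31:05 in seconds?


Hours: 19 × 3600 = 68400
Minutes: 31 × 60 = 1860
Seconds: 5
Total = 68400 + 1860 + 5 = 70265

70265 seconds


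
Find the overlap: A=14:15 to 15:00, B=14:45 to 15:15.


Meeting A: 855-900 (in minutes from midnight)
Meeting B: 885-915
Overlap start = max(855, 885) = 885
Overlap end = min(900, 915) = 900
Overlap = max(0, 900 - 885) = 15 min

15 minutes


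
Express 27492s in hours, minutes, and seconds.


7h 38m 12s

Hours: 27492 ÷ 3600 = 7 remainder 2292
Minutes: 2292 ÷ 60 = 38 remainder 12
Seconds: 12


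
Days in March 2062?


Month: March (month 3)
March has 31 days

31 days


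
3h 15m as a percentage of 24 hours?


Total minutes: 3×60 + 15 = 195
Day = 24×60 = 1440 minutes
Fraction = 195/1440 ≈ 0.1354
As a percentage: 195/1440 × 100 ≈ 13.54%

0.1354 (13.54%)


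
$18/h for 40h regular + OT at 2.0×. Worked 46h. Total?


$936.00

Regular: 40h × $18 = $720.00
Overtime: 46 - 40 = 6h
OT pay: 6h × $18 × 2.0 = $216.00
Total = $720.00 + $216.00 = $936.00


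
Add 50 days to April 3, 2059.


Start: April 3, 2059
Add 50 days
April 3 → May 1: 30 - 3 + 1 = 28 days (50 - 28 = 22 left)
May 1 + 22 = May 23, 2059

May 23, 2059


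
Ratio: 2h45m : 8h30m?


11:34 (0.32)

Duration 1: 165 minutes
Duration 2: 510 minutes
Ratio = 165:510
GCD = 15
Simplified = 11:34
As a decimal: 11/34 ≈ 0.32


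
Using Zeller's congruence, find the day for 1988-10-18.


Tuesday

Zeller's congruence:
q=18, m=10, k=88, j=19
h = (18 + ⌊13×11/5⌋ + 88 + ⌊88/4⌋ + ⌊19/4⌋ - 2×19) mod 7
= (18 + 28 + 88 + 22 + 4 - 38) mod 7
= 122 mod 7 = 3
h=3 → Tuesday


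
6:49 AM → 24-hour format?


06:49

Input: 6:49 AM
AM hour stays: 6


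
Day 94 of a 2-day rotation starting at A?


Shift B

Shifts: A, B
Start: A (index 0)
Day 94: (0 + 94 - 1) mod 2
= 93 mod 2
= 1
Index 1 → shift B


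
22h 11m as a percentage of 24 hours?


Total minutes: 22×60 + 11 = 1331
Day = 24×60 = 1440 minutes
Fraction = 1331/1440 ≈ 0.9243
As a percentage: 1331/1440 × 100 ≈ 92.43%

0.9243 (92.43%)


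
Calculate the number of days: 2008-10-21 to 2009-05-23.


214 days

From October 21, 2008 to May 23, 2009
Rest of October 2008: 31 - 21 = 10
Full months: November 30, December 31, January 31, February 2009 28, March 31, April 30
Days into May 2009: 23
Total = 10 + 30 + 31 + 31 + 28 + 31 + 30 + 23 = 214 days


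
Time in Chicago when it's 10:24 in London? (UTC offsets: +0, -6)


04:24

Time difference = UTC-6 - UTC+0 = -6 hours
New hour = (10 -6) mod 24
= 4 mod 24 = 4
Minutes unchanged → 04:24


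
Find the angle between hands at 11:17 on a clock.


123.5°

Hour hand = 11×30 + 17×0.5 = 338.5°
Minute hand = 17×6 = 102°
Difference = |338.5 - 102| = 236.5°
Since > 180°: 360 - 236.5 = 123.5°


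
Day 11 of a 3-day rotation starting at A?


Shift B

Shifts: A, B, C
Start: A (index 0)
Day 11: (0 + 11 - 1) mod 3
= 10 mod 3
= 1
Index 1 → shift B


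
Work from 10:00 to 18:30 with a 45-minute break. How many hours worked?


Total time = (18×60+30) - (10×60+0)
= 1110 - 600 = 510 min
Minus break: 510 - 45 = 465 min
= 7h 45m

7h 45m (465 minutes)


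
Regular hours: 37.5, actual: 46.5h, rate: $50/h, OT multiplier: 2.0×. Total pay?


Regular: 37.5h × $50 = $1875.00
Overtime: 46.5 - 37.5 = 9.0h
OT pay: 9.0h × $50 × 2.0 = $900.00
Total = $1875.00 + $900.00 = $2775.00

$2775.00


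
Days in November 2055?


Month: November (month 11)
November has 30 days

30 days


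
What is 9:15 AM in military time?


Input: 9:15 AM
AM hour stays: 9

09:15


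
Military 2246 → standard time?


10:46 PM

Hour: 22
22 - 12 = 10 → PM


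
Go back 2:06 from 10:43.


Start: 643 minutes from midnight
Subtract: 126 minutes
Remaining: 643 - 126 = 517
Hours: 8, Minutes: 37

08:37


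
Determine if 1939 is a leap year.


No

Rules: divisible by 4 AND (not by 100 OR by 400)
1939 ÷ 4 = 484 remainder 3 → not divisible by 4
Not divisible by 4 → not a leap year


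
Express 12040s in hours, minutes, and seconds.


Hours: 12040 ÷ 3600 = 3 remainder 1240
Minutes: 1240 ÷ 60 = 20 remainder 40
Seconds: 40

3h 20m 40s


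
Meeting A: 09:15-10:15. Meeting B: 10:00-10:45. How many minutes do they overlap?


Meeting A: 555-615 (in minutes from midnight)
Meeting B: 600-645
Overlap start = max(555, 600) = 600
Overlap end = min(615, 645) = 615
Overlap = max(0, 615 - 600) = 15 min

15 minutes


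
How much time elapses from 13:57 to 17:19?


End time in minutes: 17×60 + 19 = 1039
Start time in minutes: 13×60 + 57 = 837
Difference = 1039 - 837 = 202 minutes
= 3 hours 22 minutes

3h 22m


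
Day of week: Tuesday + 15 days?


Wednesday

Start: Tuesday (index 1)
(1 + 15) mod 7
= 16 mod 7
= 2
Index 2 → Wednesday


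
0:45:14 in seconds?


Hours: 0 × 3600 = 0
Minutes: 45 × 60 = 2700
Seconds: 14
Total = 0 + 2700 + 14 = 2714

2714 seconds


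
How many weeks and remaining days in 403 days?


57 weeks 4 days

Weeks: 403 ÷ 7 = 57 remainder 4


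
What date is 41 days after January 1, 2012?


February 11, 2012

Start: January 1, 2012
Add 41 days
January 1 → February 1: 31 - 1 + 1 = 31 days (41 - 31 = 10 left)
February 1 + 10 = February 11, 2012


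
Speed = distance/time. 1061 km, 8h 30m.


124.8 km/h

Distance: 1061 km
Time: 8h 30m = 510 min = 510/60 = 17/2 hours
Speed = 1061 ÷ (17/2) = 1061 × 2 / 17 = 2122/17 ≈ 124.8 km/h


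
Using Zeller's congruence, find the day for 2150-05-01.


Friday

Zeller's congruence:
q=1, m=5, k=50, j=21
h = (1 + ⌊13×6/5⌋ + 50 + ⌊50/4⌋ + ⌊21/4⌋ - 2×21) mod 7
= (1 + 15 + 50 + 12 + 5 - 42) mod 7
= 41 mod 7 = 6
h=6 → Friday


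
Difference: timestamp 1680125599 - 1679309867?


815732 seconds (226.6 hours / 9.44 days)

Difference = 1680125599 - 1679309867 = 815732 seconds
In hours: 815732 / 3600 ≈ 226.6
In days: 815732 / 86400 ≈ 9.44


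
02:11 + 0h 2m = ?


02:13

Start: 131 minutes from midnight
Add: 2 minutes
Total: 133 minutes
Hours: 133 ÷ 60 = 2 remainder 13


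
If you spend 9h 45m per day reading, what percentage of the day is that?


Time: 585 minutes
Day: 1440 minutes
Percentage = (585/1440) × 100 ≈ 40.6%

40.6%


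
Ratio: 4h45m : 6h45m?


Duration 1: 285 minutes
Duration 2: 405 minutes
Ratio = 285:405
GCD = 15
Simplified = 19:27
As a decimal: 19/27 ≈ 0.70

19:27 (0.70)


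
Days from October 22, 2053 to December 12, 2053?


51 days

From October 22, 2053 to December 12, 2053
Rest of October 2053: 31 - 22 = 9
Full months: November 30
Days into December 2053: 12
Total = 9 + 30 + 12 = 51 days


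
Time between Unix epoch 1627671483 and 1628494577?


Difference = 1628494577 - 1627671483 = 823094 seconds
In hours: 823094 / 3600 ≈ 228.6
In days: 823094 / 86400 ≈ 9.53

823094 seconds (228.6 hours / 9.53 days)


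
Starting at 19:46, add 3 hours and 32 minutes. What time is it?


23:18

Start: 1186 minutes from midnight
Add: 212 minutes
Total: 1398 minutes
Hours: 1398 ÷ 60 = 23 remainder 18


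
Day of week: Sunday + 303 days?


Tuesday

Start: Sunday (index 6)
(6 + 303) mod 7
= 309 mod 7
= 1
Index 1 → Tuesday


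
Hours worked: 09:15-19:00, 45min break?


Total time = (19×60+0) - (9×60+15)
= 1140 - 555 = 585 min
Minus break: 585 - 45 = 540 min
= 9h 0m

9h 0m (540 minutes)


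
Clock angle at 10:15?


Hour hand = 10×30 + 15×0.5 = 307.5°
Minute hand = 15×6 = 90°
Difference = |307.5 - 90| = 217.5°
Since > 180°: 360 - 217.5 = 142.5°

142.5°


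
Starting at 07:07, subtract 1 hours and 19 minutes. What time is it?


05:48

Start: 427 minutes from midnight
Subtract: 79 minutes
Remaining: 427 - 79 = 348
Hours: 5, Minutes: 48


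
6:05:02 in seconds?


Hours: 6 × 3600 = 21600
Minutes: 5 × 60 = 300
Seconds: 2
Total = 21600 + 300 + 2 = 21902

21902 seconds


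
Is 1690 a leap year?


Rules: divisible by 4 AND (not by 100 OR by 400)
1690 ÷ 4 = 422 remainder 2 → not divisible by 4
Not divisible by 4 → not a leap year

No


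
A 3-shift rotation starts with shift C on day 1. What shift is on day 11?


Shift A

Shifts: A, B, C
Start: C (index 2)
Day 11: (2 + 11 - 1) mod 3
= 12 mod 3
= 0
Index 0 → shift A


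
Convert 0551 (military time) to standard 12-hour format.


5:51 AM

Hour: 5
5 < 12 → AM


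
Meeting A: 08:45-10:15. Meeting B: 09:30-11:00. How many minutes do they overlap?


Meeting A: 525-615 (in minutes from midnight)
Meeting B: 570-660
Overlap start = max(525, 570) = 570
Overlap end = min(615, 660) = 615
Overlap = max(0, 615 - 570) = 45 min

45 minutes


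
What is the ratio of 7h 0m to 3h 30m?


2:1 (2.00)

Duration 1: 420 minutes
Duration 2: 210 minutes
Ratio = 420:210
GCD = 210
Simplified = 2:1
As a decimal: 2/1 = 2.00


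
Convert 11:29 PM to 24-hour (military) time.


Input: 11:29 PM
PM: 11 + 12 = 23

23:29


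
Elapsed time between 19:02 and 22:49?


3h 47m

End time in minutes: 22×60 + 49 = 1369
Start time in minutes: 19×60 + 2 = 1142
Difference = 1369 - 1142 = 227 minutes
= 3 hours 47 minutes


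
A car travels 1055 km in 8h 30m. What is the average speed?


Distance: 1055 km
Time: 8h 30m = 510 min = 510/60 = 17/2 hours
Speed = 1055 ÷ (17/2) = 1055 × 2 / 17 = 2110/17 ≈ 124.1 km/h

124.1 km/h


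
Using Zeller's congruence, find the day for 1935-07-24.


Wednesday

Zeller's congruence:
q=24, m=7, k=35, j=19
h = (24 + ⌊13×8/5⌋ + 35 + ⌊35/4⌋ + ⌊19/4⌋ - 2×19) mod 7
= (24 + 20 + 35 + 8 + 4 - 38) mod 7
= 53 mod 7 = 4
h=4 → Wednesday


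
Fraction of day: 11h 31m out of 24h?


0.4799 (47.99%)

Total minutes: 11×60 + 31 = 691
Day = 24×60 = 1440 minutes
Fraction = 691/1440 ≈ 0.4799
As a percentage: 691/1440 × 100 ≈ 47.99%


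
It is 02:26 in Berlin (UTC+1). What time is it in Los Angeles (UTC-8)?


Time difference = UTC-8 - UTC+1 = -9 hours
New hour = (2 -9) mod 24
= -7 mod 24 = 17
Minutes unchanged → 17:26; -7 < 0 → previous day

17:26 (previous day)


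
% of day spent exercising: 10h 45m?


Time: 645 minutes
Day: 1440 minutes
Percentage = (645/1440) × 100 ≈ 44.8%

44.8%


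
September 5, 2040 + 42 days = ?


October 17, 2040

Start: September 5, 2040
Add 42 days
September 5 → October 1: 30 - 5 + 1 = 26 days (42 - 26 = 16 left)
October 1 + 16 = October 17, 2040


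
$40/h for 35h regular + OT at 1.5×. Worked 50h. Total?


Regular: 35h × $40 = $1400.00
Overtime: 50 - 35 = 15h
OT pay: 15h × $40 × 1.5 = $900.00
Total = $1400.00 + $900.00 = $2300.00

$2300.00


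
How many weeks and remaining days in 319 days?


Weeks: 319 ÷ 7 = 45 remainder 4

45 weeks 4 days


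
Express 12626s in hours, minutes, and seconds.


3h 30m 26s

Hours: 12626 ÷ 3600 = 3 remainder 1826
Minutes: 1826 ÷ 60 = 30 remainder 26
Seconds: 26


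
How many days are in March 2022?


Month: March (month 3)
March has 31 days

31 days


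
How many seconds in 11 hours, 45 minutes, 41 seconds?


42341 seconds

Hours: 11 × 3600 = 39600
Minutes: 45 × 60 = 2700
Seconds: 41
Total = 39600 + 2700 + 41 = 42341


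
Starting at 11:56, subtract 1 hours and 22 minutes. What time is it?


10:34

Start: 716 minutes from midnight
Subtract: 82 minutes
Remaining: 716 - 82 = 634
Hours: 10, Minutes: 34


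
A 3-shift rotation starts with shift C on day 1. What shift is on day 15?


Shift B

Shifts: A, B, C
Start: C (index 2)
Day 15: (2 + 15 - 1) mod 3
= 16 mod 3
= 1
Index 1 → shift B


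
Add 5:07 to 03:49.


Start: 229 minutes from midnight
Add: 307 minutes
Total: 536 minutes
Hours: 536 ÷ 60 = 8 remainder 56

08:56


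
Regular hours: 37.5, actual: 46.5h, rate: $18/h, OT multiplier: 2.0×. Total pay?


Regular: 37.5h × $18 = $675.00
Overtime: 46.5 - 37.5 = 9.0h
OT pay: 9.0h × $18 × 2.0 = $324.00
Total = $675.00 + $324.00 = $999.00

$999.00


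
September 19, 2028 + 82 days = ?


December 10, 2028

Start: September 19, 2028
Add 82 days
September 19 → October 1: 30 - 19 + 1 = 12 days (82 - 12 = 70 left)
October 1 → November 1: 31 - 1 + 1 = 31 days (70 - 31 = 39 left)
November 1 → December 1: 30 - 1 + 1 = 30 days (39 - 30 = 9 left)
December 1 + 9 = December 10, 2028


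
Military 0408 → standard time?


Hour: 4
4 < 12 → AM

4:08 AM


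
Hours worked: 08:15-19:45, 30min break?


Total time = (19×60+45) - (8×60+15)
= 1185 - 495 = 690 min
Minus break: 690 - 30 = 660 min
= 11h 0m

11h 0m (660 minutes)


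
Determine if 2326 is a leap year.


No

Rules: divisible by 4 AND (not by 100 OR by 400)
2326 ÷ 4 = 581 remainder 2 → not divisible by 4
Not divisible by 4 → not a leap year


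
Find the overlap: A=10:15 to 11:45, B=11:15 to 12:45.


Meeting A: 615-705 (in minutes from midnight)
Meeting B: 675-765
Overlap start = max(615, 675) = 675
Overlap end = min(705, 765) = 705
Overlap = max(0, 705 - 675) = 30 min

30 minutes


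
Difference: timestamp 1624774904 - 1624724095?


Difference = 1624774904 - 1624724095 = 50809 seconds
In hours: 50809 / 3600 ≈ 14.1
In days: 50809 / 86400 ≈ 0.59

50809 seconds (14.1 hours / 0.59 days)


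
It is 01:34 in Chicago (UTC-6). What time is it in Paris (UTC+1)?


08:34

Time difference = UTC+1 - UTC-6 = +7 hours
New hour = (1 + 7) mod 24
= 8 mod 24 = 8
Minutes unchanged → 08:34


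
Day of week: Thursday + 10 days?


Start: Thursday (index 3)
(3 + 10) mod 7
= 13 mod 7
= 6
Index 6 → Sunday

Sunday


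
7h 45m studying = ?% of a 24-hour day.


Time: 465 minutes
Day: 1440 minutes
Percentage = (465/1440) × 100 ≈ 32.3%

32.3%


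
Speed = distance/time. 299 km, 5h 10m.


Distance: 299 km
Time: 5h 10m = 310 min = 310/60 = 31/6 hours
Speed = 299 ÷ (31/6) = 299 × 6 / 31 = 1794/31 ≈ 57.9 km/h

57.9 km/h


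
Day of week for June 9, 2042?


Monday

Zeller's congruence:
q=9, m=6, k=42, j=20
h = (9 + ⌊13×7/5⌋ + 42 + ⌊42/4⌋ + ⌊20/4⌋ - 2×20) mod 7
= (9 + 18 + 42 + 10 + 5 - 40) mod 7
= 44 mod 7 = 2
h=2 → Monday


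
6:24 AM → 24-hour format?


06:24

Input: 6:24 AM
AM hour stays: 6


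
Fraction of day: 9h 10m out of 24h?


0.3819 (38.19%)

Total minutes: 9×60 + 10 = 550
Day = 24×60 = 1440 minutes
Fraction = 550/1440 ≈ 0.3819
As a percentage: 550/1440 × 100 ≈ 38.19%


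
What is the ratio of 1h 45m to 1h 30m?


Duration 1: 105 minutes
Duration 2: 90 minutes
Ratio = 105:90
GCD = 15
Simplified = 7:6
As a decimal: 7/6 ≈ 1.17

7:6 (1.17)


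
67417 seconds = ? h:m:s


Hours: 67417 ÷ 3600 = 18 remainder 2617
Minutes: 2617 ÷ 60 = 43 remainder 37
Seconds: 37

18h 43m 37s


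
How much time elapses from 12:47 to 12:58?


0h 11m

End time in minutes: 12×60 + 58 = 778
Start time in minutes: 12×60 + 47 = 767
Difference = 778 - 767 = 11 minutes
= 0 hours 11 minutes


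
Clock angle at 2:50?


145.0°

Hour hand = 2×30 + 50×0.5 = 85.0°
Minute hand = 50×6 = 300°
Difference = |85.0 - 300| = 215.0°
Since > 180°: 360 - 215.0 = 145.0°


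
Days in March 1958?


31 days

Month: March (month 3)
March has 31 days


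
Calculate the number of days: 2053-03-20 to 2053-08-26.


From March 20, 2053 to August 26, 2053
Rest of March 2053: 31 - 20 = 11
Full months: April 30, May 31, June 30, July 31
Days into August 2053: 26
Total = 11 + 30 + 31 + 30 + 31 + 26 = 159 days

159 days


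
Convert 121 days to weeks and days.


17 weeks 2 days

Weeks: 121 ÷ 7 = 17 remainder 2


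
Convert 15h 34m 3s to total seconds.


56043 seconds

Hours: 15 × 3600 = 54000
Minutes: 34 × 60 = 2040
Seconds: 3
Total = 54000 + 2040 + 3 = 56043


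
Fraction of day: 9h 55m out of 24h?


0.4132 (41.32%)

Total minutes: 9×60 + 55 = 595
Day = 24×60 = 1440 minutes
Fraction = 595/1440 ≈ 0.4132
As a percentage: 595/1440 × 100 ≈ 41.32%


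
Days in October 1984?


Month: October (month 10)
October has 31 days

31 days


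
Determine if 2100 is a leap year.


Rules: divisible by 4 AND (not by 100 OR by 400)
2100 ÷ 4 = 525 exactly → divisible by 4
2100 ÷ 100 = 21 exactly → divisible by 100
2100 ÷ 400 = 5 remainder 100 → not divisible by 400
Divisible by 100 but not by 400 → not a leap year

No


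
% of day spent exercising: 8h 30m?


35.4%

Time: 510 minutes
Day: 1440 minutes
Percentage = (510/1440) × 100 ≈ 35.4%


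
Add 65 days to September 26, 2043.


November 30, 2043

Start: September 26, 2043
Add 65 days
September 26 → October 1: 30 - 26 + 1 = 5 days (65 - 5 = 60 left)
October 1 → November 1: 31 - 1 + 1 = 31 days (60 - 31 = 29 left)
November 1 + 29 = November 30, 2043


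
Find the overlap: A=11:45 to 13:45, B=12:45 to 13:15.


30 minutes

Meeting A: 705-825 (in minutes from midnight)
Meeting B: 765-795
Overlap start = max(705, 765) = 765
Overlap end = min(825, 795) = 795
Overlap = max(0, 795 - 765) = 30 min


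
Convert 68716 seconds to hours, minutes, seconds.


19h 5m 16s

Hours: 68716 ÷ 3600 = 19 remainder 316
Minutes: 316 ÷ 60 = 5 remainder 16
Seconds: 16


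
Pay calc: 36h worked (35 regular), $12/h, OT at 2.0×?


$444.00

Regular: 35h × $12 = $420.00
Overtime: 36 - 35 = 1h
OT pay: 1h × $12 × 2.0 = $24.00
Total = $420.00 + $24.00 = $444.00


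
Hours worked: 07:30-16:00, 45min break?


7h 45m (465 minutes)

Total time = (16×60+0) - (7×60+30)
= 960 - 450 = 510 min
Minus break: 510 - 45 = 465 min
= 7h 45m


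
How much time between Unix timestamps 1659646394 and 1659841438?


Difference = 1659841438 - 1659646394 = 195044 seconds
In hours: 195044 / 3600 ≈ 54.2
In days: 195044 / 86400 ≈ 2.26

195044 seconds (54.2 hours / 2.26 days)


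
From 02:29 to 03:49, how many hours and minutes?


End time in minutes: 3×60 + 49 = 229
Start time in minutes: 2×60 + 29 = 149
Difference = 229 - 149 = 80 minutes
= 1 hours 20 minutes

1h 20m


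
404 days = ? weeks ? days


Weeks: 404 ÷ 7 = 57 remainder 5

57 weeks 5 days


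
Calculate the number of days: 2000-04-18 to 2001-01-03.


From April 18, 2000 to January 3, 2001
Rest of April 2000: 30 - 18 = 12
Full months: May 31, June 30, July 31, August 31, September 30, October 31, November 30, December 31
Days into January 2001: 3
Total = 12 + 31 + 30 + 31 + 31 + 30 + 31 + 30 + 31 + 3 = 260 days

260 days


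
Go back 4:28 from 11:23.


Start: 683 minutes from midnight
Subtract: 268 minutes
Remaining: 683 - 268 = 415
Hours: 6, Minutes: 55

06:55


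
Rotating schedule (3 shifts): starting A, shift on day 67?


Shifts: A, B, C
Start: A (index 0)
Day 67: (0 + 67 - 1) mod 3
= 66 mod 3
= 0
Index 0 → shift A

Shift A


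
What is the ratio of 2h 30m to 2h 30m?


1:1 (1.00)

Duration 1: 150 minutes
Duration 2: 150 minutes
Ratio = 150:150
GCD = 150
Simplified = 1:1
As a decimal: 1/1 = 1.00


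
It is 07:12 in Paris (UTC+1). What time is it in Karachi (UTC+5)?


11:12

Time difference = UTC+5 - UTC+1 = +4 hours
New hour = (7 + 4) mod 24
= 11 mod 24 = 11
Minutes unchanged → 11:12


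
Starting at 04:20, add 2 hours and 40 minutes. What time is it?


Start: 260 minutes from midnight
Add: 160 minutes
Total: 420 minutes
Hours: 420 ÷ 60 = 7 remainder 0

07:00


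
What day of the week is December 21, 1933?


Zeller's congruence:
q=21, m=12, k=33, j=19
h = (21 + ⌊13×13/5⌋ + 33 + ⌊33/4⌋ + ⌊19/4⌋ - 2×19) mod 7
= (21 + 33 + 33 + 8 + 4 - 38) mod 7
= 61 mod 7 = 5
h=5 → Thursday

Thursday


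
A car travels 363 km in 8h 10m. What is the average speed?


Distance: 363 km
Time: 8h 10m = 490 min = 490/60 = 49/6 hours
Speed = 363 ÷ (49/6) = 363 × 6 / 49 = 2178/49 ≈ 44.4 km/h

44.4 km/h


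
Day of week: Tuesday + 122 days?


Start: Tuesday (index 1)
(1 + 122) mod 7
= 123 mod 7
= 4
Index 4 → Friday

Friday


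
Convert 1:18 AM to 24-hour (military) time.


01:18

Input: 1:18 AM
AM hour stays: 1


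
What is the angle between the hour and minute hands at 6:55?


Hour hand = 6×30 + 55×0.5 = 207.5°
Minute hand = 55×6 = 330°
Difference = |207.5 - 330| = 122.5°

122.5°


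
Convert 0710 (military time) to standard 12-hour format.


Hour: 7
7 < 12 → AM

7:10 AM


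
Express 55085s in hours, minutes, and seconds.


Hours: 55085 ÷ 3600 = 15 remainder 1085
Minutes: 1085 ÷ 60 = 18 remainder 5
Seconds: 5

15h 18m 5s


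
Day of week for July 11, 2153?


Zeller's congruence:
q=11, m=7, k=53, j=21
h = (11 + ⌊13×8/5⌋ + 53 + ⌊53/4⌋ + ⌊21/4⌋ - 2×21) mod 7
= (11 + 20 + 53 + 13 + 5 - 42) mod 7
= 60 mod 7 = 4
h=4 → Wednesday

Wednesday


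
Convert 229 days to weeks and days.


32 weeks 5 days

Weeks: 229 ÷ 7 = 32 remainder 5


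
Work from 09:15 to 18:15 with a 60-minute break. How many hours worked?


8h 0m (480 minutes)

Total time = (18×60+15) - (9×60+15)
= 1095 - 555 = 540 min
Minus break: 540 - 60 = 480 min
= 8h 0m


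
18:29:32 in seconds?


Hours: 18 × 3600 = 64800
Minutes: 29 × 60 = 1740
Seconds: 32
Total = 64800 + 1740 + 32 = 66572

66572 seconds


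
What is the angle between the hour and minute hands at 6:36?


Hour hand = 6×30 + 36×0.5 = 198.0°
Minute hand = 36×6 = 216°
Difference = |198.0 - 216| = 18.0°

18.0°


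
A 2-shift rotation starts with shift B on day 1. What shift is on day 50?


Shift A

Shifts: A, B
Start: B (index 1)
Day 50: (1 + 50 - 1) mod 2
= 50 mod 2
= 0
Index 0 → shift A


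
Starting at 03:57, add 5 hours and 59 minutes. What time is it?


09:56

Start: 237 minutes from midnight
Add: 359 minutes
Total: 596 minutes
Hours: 596 ÷ 60 = 9 remainder 56


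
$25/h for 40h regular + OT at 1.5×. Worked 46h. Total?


$1225.00

Regular: 40h × $25 = $1000.00
Overtime: 46 - 40 = 6h
OT pay: 6h × $25 × 1.5 = $225.00
Total = $1000.00 + $225.00 = $1225.00


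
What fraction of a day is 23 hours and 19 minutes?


Total minutes: 23×60 + 19 = 1399
Day = 24×60 = 1440 minutes
Fraction = 1399/1440 ≈ 0.9715
As a percentage: 1399/1440 × 100 ≈ 97.15%

0.9715 (97.15%)


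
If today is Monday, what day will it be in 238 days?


Monday

Start: Monday (index 0)
(0 + 238) mod 7
= 238 mod 7
= 0
Index 0 → Monday


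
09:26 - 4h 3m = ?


Start: 566 minutes from midnight
Subtract: 243 minutes
Remaining: 566 - 243 = 323
Hours: 5, Minutes: 23

05:23


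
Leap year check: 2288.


Rules: divisible by 4 AND (not by 100 OR by 400)
2288 ÷ 4 = 572 exactly → divisible by 4
2288 ÷ 100 = 22 remainder 88 → not divisible by 100
Divisible by 4 but not by 100 → leap year

Yes


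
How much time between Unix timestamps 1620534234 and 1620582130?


47896 seconds (13.3 hours / 0.55 days)

Difference = 1620582130 - 1620534234 = 47896 seconds
In hours: 47896 / 3600 ≈ 13.3
In days: 47896 / 86400 ≈ 0.55


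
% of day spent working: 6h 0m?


25.0%

Time: 360 minutes
Day: 1440 minutes
Percentage = (360/1440) × 100 = 25.0%


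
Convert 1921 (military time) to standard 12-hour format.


7:21 PM

Hour: 19
19 - 12 = 7 → PM


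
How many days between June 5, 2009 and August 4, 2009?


60 days

From June 5, 2009 to August 4, 2009
Rest of June 2009: 30 - 5 = 25
Full months: July 31
Days into August 2009: 4
Total = 25 + 31 + 4 = 60 days


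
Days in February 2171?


28 days

Month: February (month 2)
February: 28 or 29 (leap year)
2171 leap year? No


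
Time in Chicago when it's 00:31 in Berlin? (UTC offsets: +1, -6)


17:31 (previous day)

Time difference = UTC-6 - UTC+1 = -7 hours
New hour = (0 -7) mod 24
= -7 mod 24 = 17
Minutes unchanged → 17:31; -7 < 0 → previous day


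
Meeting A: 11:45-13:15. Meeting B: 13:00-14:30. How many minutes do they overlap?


15 minutes

Meeting A: 705-795 (in minutes from midnight)
Meeting B: 780-870
Overlap start = max(705, 780) = 780
Overlap end = min(795, 870) = 795
Overlap = max(0, 795 - 780) = 15 min


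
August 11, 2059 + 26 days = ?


Start: August 11, 2059
Add 26 days
August 11 → September 1: 31 - 11 + 1 = 21 days (26 - 21 = 5 left)
September 1 + 5 = September 6, 2059

September 6, 2059


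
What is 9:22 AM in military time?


09:22

Input: 9:22 AM
AM hour stays: 9


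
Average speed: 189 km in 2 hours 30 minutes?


75.6 km/h

Distance: 189 km
Time: 2h 30m = 150 min = 150/60 = 5/2 hours
Speed = 189 ÷ (5/2) = 189 × 2 / 5 = 378/5 = 75.6 km/h


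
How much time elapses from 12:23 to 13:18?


0h 55m

End time in minutes: 13×60 + 18 = 798
Start time in minutes: 12×60 + 23 = 743
Difference = 798 - 743 = 55 minutes
= 0 hours 55 minutes


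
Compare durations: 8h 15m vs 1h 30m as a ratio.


11:2 (5.50)

Duration 1: 495 minutes
Duration 2: 90 minutes
Ratio = 495:90
GCD = 45
Simplified = 11:2
As a decimal: 11/2 = 5.50


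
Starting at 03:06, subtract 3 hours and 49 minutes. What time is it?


23:17

Start: 186 minutes from midnight
Subtract: 229 minutes
Remaining: 186 - 229 = -43
Negative → add 24×60 = 1397
Hours: 23, Minutes: 17


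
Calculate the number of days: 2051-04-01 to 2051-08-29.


150 days

From April 1, 2051 to August 29, 2051
Rest of April 2051: 30 - 1 = 29
Full months: May 31, June 30, July 31
Days into August 2051: 29
Total = 29 + 31 + 30 + 31 + 29 = 150 days


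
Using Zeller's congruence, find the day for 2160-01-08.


Zeller's congruence:
q=8, m=13, k=59, j=21
h = (8 + ⌊13×14/5⌋ + 59 + ⌊59/4⌋ + ⌊21/4⌋ - 2×21) mod 7
= (8 + 36 + 59 + 14 + 5 - 42) mod 7
= 80 mod 7 = 3
h=3 → Tuesday

Tuesday


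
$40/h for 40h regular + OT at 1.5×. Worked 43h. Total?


Regular: 40h × $40 = $1600.00
Overtime: 43 - 40 = 3h
OT pay: 3h × $40 × 1.5 = $180.00
Total = $1600.00 + $180.00 = $1780.00

$1780.00


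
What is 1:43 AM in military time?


Input: 1:43 AM
AM hour stays: 1

01:43


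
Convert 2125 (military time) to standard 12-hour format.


9:25 PM

Hour: 21
21 - 12 = 9 → PM


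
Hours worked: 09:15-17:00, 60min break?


6h 45m (405 minutes)

Total time = (17×60+0) - (9×60+15)
= 1020 - 555 = 465 min
Minus break: 465 - 60 = 405 min
= 6h 45m


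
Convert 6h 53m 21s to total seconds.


24801 seconds

Hours: 6 × 3600 = 21600
Minutes: 53 × 60 = 3180
Seconds: 21
Total = 21600 + 3180 + 21 = 24801


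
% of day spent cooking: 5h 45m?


Time: 345 minutes
Day: 1440 minutes
Percentage = (345/1440) × 100 ≈ 24.0%

24.0%


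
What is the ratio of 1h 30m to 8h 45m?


Duration 1: 90 minutes
Duration 2: 525 minutes
Ratio = 90:525
GCD = 15
Simplified = 6:35
As a decimal: 6/35 ≈ 0.17

6:35 (0.17)


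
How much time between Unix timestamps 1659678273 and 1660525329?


Difference = 1660525329 - 1659678273 = 847056 seconds
In hours: 847056 / 3600 ≈ 235.3
In days: 847056 / 86400 ≈ 9.80

847056 seconds (235.3 hours / 9.80 days)


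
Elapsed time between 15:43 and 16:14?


0h 31m

End time in minutes: 16×60 + 14 = 974
Start time in minutes: 15×60 + 43 = 943
Difference = 974 - 943 = 31 minutes
= 0 hours 31 minutes


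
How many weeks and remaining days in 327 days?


46 weeks 5 days

Weeks: 327 ÷ 7 = 46 remainder 5


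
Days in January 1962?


31 days

Month: January (month 1)
January has 31 days


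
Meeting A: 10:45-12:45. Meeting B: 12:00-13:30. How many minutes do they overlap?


45 minutes

Meeting A: 645-765 (in minutes from midnight)
Meeting B: 720-810
Overlap start = max(645, 720) = 720
Overlap end = min(765, 810) = 765
Overlap = max(0, 765 - 720) = 45 min


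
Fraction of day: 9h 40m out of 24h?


0.4028 (40.28%)

Total minutes: 9×60 + 40 = 580
Day = 24×60 = 1440 minutes
Fraction = 580/1440 ≈ 0.4028
As a percentage: 580/1440 × 100 ≈ 40.28%


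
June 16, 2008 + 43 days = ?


July 29, 2008

Start: June 16, 2008
Add 43 days
June 16 → July 1: 30 - 16 + 1 = 15 days (43 - 15 = 28 left)
July 1 + 28 = July 29, 2008


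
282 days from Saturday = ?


Start: Saturday (index 5)
(5 + 282) mod 7
= 287 mod 7
= 0
Index 0 → Monday

Monday


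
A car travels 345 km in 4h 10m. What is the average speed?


Distance: 345 km
Time: 4h 10m = 250 min = 250/60 = 25/6 hours
Speed = 345 ÷ (25/6) = 345 × 6 / 25 = 2070/25 = 82.8 km/h

82.8 km/h


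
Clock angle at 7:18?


Hour hand = 7×30 + 18×0.5 = 219.0°
Minute hand = 18×6 = 108°
Difference = |219.0 - 108| = 111.0°

111.0°


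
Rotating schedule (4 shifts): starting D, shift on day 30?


Shifts: A, B, C, D
Start: D (index 3)
Day 30: (3 + 30 - 1) mod 4
= 32 mod 4
= 0
Index 0 → shift A

Shift A


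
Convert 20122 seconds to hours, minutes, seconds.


5h 35m 22s

Hours: 20122 ÷ 3600 = 5 remainder 2122
Minutes: 2122 ÷ 60 = 35 remainder 22
Seconds: 22


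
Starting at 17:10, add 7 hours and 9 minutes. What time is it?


Start: 1030 minutes from midnight
Add: 429 minutes
Total: 1459 minutes
Hours: 1459 ÷ 60 = 24 remainder 19
24 ≥ 24 → 24 - 24 = 0 (next day)

00:19 (next day)


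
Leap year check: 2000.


Yes

Rules: divisible by 4 AND (not by 100 OR by 400)
2000 ÷ 4 = 500 exactly → divisible by 4
2000 ÷ 100 = 20 exactly → divisible by 100
2000 ÷ 400 = 5 exactly → divisible by 400
Divisible by 400 → leap year


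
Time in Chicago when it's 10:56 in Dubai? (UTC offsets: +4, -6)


00:56

Time difference = UTC-6 - UTC+4 = -10 hours
New hour = (10 -10) mod 24
= 0 mod 24 = 0
Minutes unchanged → 00:56


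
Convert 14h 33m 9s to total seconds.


52389 seconds

Hours: 14 × 3600 = 50400
Minutes: 33 × 60 = 1980
Seconds: 9
Total = 50400 + 1980 + 9 = 52389


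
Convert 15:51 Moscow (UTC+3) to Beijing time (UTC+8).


20:51

Time difference = UTC+8 - UTC+3 = +5 hours
New hour = (15 + 5) mod 24
= 20 mod 24 = 20
Minutes unchanged → 20:51


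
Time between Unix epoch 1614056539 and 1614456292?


399753 seconds (111.0 hours / 4.63 days)

Difference = 1614456292 - 1614056539 = 399753 seconds
In hours: 399753 / 3600 ≈ 111.0
In days: 399753 / 86400 ≈ 4.63


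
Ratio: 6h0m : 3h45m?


8:5 (1.60)

Duration 1: 360 minutes
Duration 2: 225 minutes
Ratio = 360:225
GCD = 45
Simplified = 8:5
As a decimal: 8/5 = 1.60


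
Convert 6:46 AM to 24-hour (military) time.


Input: 6:46 AM
AM hour stays: 6

06:46


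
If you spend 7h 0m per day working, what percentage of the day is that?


29.2%

Time: 420 minutes
Day: 1440 minutes
Percentage = (420/1440) × 100 ≈ 29.2%


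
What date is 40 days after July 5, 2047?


August 14, 2047

Start: July 5, 2047
Add 40 days
July 5 → August 1: 31 - 5 + 1 = 27 days (40 - 27 = 13 left)
August 1 + 13 = August 14, 2047


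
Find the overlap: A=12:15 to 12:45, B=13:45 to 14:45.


Meeting A: 735-765 (in minutes from midnight)
Meeting B: 825-885
Overlap start = max(735, 825) = 825
Overlap end = min(765, 885) = 765
Overlap = max(0, 765 - 825) = 0 min

0 minutes


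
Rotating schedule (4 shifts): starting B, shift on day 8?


Shifts: A, B, C, D
Start: B (index 1)
Day 8: (1 + 8 - 1) mod 4
= 8 mod 4
= 0
Index 0 → shift A

Shift A


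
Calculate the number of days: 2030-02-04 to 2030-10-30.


268 days

From February 4, 2030 to October 30, 2030
Rest of February 2030: 28 - 4 = 24
Full months: March 31, April 30, May 31, June 30, July 31, August 31, September 30
Days into October 2030: 30
Total = 24 + 31 + 30 + 31 + 30 + 31 + 31 + 30 + 30 = 268 days


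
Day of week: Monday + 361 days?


Start: Monday (index 0)
(0 + 361) mod 7
= 361 mod 7
= 4
Index 4 → Friday

Friday
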